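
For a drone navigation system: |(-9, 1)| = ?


|u| = sqrt((-9)^2 + 1^2) = sqrt(82) = 9.0554

9.0554


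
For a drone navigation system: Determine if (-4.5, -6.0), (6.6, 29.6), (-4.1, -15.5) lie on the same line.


Cross product: (6.6-(-4.5))*((-15.5)-(-6)) - (29.6-(-6))*((-4.1)-(-4.5))
= -119.69

No, not collinear


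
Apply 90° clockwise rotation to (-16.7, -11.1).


90° CW: (x,y) -> (y, -x)
(-16.7,-11.1) -> (-11.1, 16.7)

(-11.1, 16.7)


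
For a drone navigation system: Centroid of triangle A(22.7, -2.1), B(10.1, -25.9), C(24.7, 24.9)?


Centroid = ((x_A+x_B+x_C)/3, (y_A+y_B+y_C)/3)
= ((22.7+10.1+24.7)/3, ((-2.1)+(-25.9)+24.9)/3)
= (19.1667, -1.0333)

(19.1667, -1.0333)


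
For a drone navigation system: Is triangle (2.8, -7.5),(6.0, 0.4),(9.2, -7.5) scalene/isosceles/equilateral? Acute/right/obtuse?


Side lengths squared: AB^2=72.65, BC^2=72.65, CA^2=40.96
Sorted: [40.96, 72.65, 72.65]
By sides: Isosceles, By angles: Acute

Isosceles, Acute


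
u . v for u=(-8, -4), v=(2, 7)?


u . v = u_x*v_x + u_y*v_y = (-8)*2 + (-4)*7
= (-16) + (-28) = -44

-44


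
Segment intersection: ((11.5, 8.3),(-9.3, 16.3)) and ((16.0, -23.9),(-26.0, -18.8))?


Cross products: d1=-1329.45, d2=-1559.37, d3=633.76, d4=863.68
d1*d2 < 0 and d3*d4 < 0? no

No, they don't intersect


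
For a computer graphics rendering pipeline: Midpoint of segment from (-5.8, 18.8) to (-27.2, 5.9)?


M = (((-5.8)+(-27.2))/2, (18.8+5.9)/2)
= (-16.5, 12.35)

(-16.5, 12.35)


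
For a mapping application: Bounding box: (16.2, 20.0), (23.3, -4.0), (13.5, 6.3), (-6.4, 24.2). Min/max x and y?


x range: [-6.4, 23.3]
y range: [-4, 24.2]
Bounding box: (-6.4,-4) to (23.3,24.2)

(-6.4,-4) to (23.3,24.2)


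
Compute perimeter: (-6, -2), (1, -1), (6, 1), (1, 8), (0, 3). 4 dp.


Sides: (-6, -2)->(1, -1): sqrt(50) = 7.071068, (1, -1)->(6, 1): sqrt(29) = 5.385165, (6, 1)->(1, 8): sqrt(74) = 8.602325, (1, 8)->(0, 3): sqrt(26) = 5.09902, (0, 3)->(-6, -2): sqrt(61) = 7.81025
Sum = 33.967828
Perimeter = 33.9678

33.9678


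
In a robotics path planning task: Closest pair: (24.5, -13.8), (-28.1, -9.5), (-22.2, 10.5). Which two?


d(P0,P1) = 52.7755, d(P0,P2) = 52.6439, d(P1,P2) = 20.8521
Closest: P1 and P2

Closest pair: (-28.1, -9.5) and (-22.2, 10.5), distance = 20.8521


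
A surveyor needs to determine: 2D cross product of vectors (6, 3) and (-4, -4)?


u x v = u_x*v_y - u_y*v_x = 6*(-4) - 3*(-4)
= (-24) - (-12) = -12

-12


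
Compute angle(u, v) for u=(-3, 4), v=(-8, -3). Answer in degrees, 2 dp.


u.v = 12, |u| = sqrt(25) = 5, |v| = sqrt(73) = 8.544
cos(theta) = u.v/(|u||v|) = 12/sqrt(1825) = 0.280899
theta = acos(0.280899) = 73.69 degrees

73.69 degrees


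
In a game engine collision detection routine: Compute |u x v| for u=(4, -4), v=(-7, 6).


|u x v| = |4*6 - (-4)*(-7)|
= |24 - 28| = 4

4


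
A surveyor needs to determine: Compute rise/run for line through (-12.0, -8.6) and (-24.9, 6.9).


slope = (y2-y1)/(x2-x1) = (6.9-(-8.6))/((-24.9)-(-12)) = 15.5/(-12.9) = -1.2016

-1.2016


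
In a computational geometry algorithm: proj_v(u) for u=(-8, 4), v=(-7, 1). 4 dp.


u.v = 60, |v| = sqrt(50) = 7.0711
Scalar projection = u.v / |v| = 60 / sqrt(50) = 8.4853

8.4853


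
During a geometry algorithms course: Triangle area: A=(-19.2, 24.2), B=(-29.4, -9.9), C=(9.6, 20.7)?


Area = |x_A(y_B-y_C) + x_B(y_C-y_A) + x_C(y_A-y_B)|/2
= |587.52 + 102.9 + 327.36|/2
= 1017.78/2 = 508.89

508.89


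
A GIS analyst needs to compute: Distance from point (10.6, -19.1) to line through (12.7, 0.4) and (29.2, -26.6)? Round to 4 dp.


|cross product| = 378.45
|line direction| = sqrt(1001.25) = 31.6425
Distance = 378.45/sqrt(1001.25) = 11.9602

11.9602


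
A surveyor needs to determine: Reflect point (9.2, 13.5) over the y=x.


Reflection over y=x: (x,y) -> (y,x)
(9.2, 13.5) -> (13.5, 9.2)

(13.5, 9.2)


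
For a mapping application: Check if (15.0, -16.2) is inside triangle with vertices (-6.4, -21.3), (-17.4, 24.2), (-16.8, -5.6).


Cross products: AB x AP = -1029.8, BC x BP = 941.28, CA x CP = 389.02
All same sign? no

No, outside


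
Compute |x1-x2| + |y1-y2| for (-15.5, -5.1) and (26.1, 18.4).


|(-15.5)-26.1| + |(-5.1)-18.4| = 41.6 + 23.5 = 65.1

65.1


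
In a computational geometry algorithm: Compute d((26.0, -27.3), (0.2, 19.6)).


dx=-25.8, dy=46.9
d^2 = (-25.8)^2 + 46.9^2 = 2865.25
d = sqrt(2865.25) = 53.528

53.528


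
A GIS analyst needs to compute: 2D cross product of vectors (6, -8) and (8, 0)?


u x v = u_x*v_y - u_y*v_x = 6*0 - (-8)*8
= 0 - (-64) = 64

64


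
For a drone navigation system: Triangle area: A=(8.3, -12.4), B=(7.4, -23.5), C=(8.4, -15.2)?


Area = |x_A(y_B-y_C) + x_B(y_C-y_A) + x_C(y_A-y_B)|/2
= |(-68.89) + (-20.72) + 93.24|/2
= 3.63/2 = 1.815

1.815


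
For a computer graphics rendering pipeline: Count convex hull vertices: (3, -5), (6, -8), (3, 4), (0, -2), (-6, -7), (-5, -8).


Convex hull vertices (CCW): (-6, -7), (-5, -8), (6, -8), (3, 4)
Count = 4

4


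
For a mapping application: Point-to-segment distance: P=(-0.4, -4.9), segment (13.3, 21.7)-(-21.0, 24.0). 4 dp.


Project P onto AB: t = 0.3459 (clamped to [0,1])
Closest point on segment: (1.437, 22.4955)
Distance: 27.457

27.457


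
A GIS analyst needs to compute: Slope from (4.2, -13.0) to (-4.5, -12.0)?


slope = (y2-y1)/(x2-x1) = ((-12)-(-13))/((-4.5)-4.2) = 1/(-8.7) = -0.1149

-0.1149


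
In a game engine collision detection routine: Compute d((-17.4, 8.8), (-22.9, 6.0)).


dx=-5.5, dy=-2.8
d^2 = (-5.5)^2 + (-2.8)^2 = 38.09
d = sqrt(38.09) = 6.1717

6.1717


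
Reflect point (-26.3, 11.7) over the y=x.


Reflection over y=x: (x,y) -> (y,x)
(-26.3, 11.7) -> (11.7, -26.3)

(11.7, -26.3)


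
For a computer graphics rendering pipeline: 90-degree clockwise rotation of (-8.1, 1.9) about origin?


90° CW: (x,y) -> (y, -x)
(-8.1,1.9) -> (1.9, 8.1)

(1.9, 8.1)


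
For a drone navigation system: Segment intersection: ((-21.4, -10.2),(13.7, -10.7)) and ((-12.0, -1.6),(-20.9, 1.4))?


Cross products: d1=104.74, d2=3.89, d3=306.56, d4=407.41
d1*d2 < 0 and d3*d4 < 0? no

No, they don't intersect


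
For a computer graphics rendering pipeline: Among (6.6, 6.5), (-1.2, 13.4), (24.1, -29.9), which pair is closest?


d(P0,P1) = 10.4139, d(P0,P2) = 40.3882, d(P1,P2) = 50.1496
Closest: P0 and P1

Closest pair: (6.6, 6.5) and (-1.2, 13.4), distance = 10.4139


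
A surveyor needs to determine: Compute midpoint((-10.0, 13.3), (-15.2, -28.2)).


M = (((-10)+(-15.2))/2, (13.3+(-28.2))/2)
= (-12.6, -7.45)

(-12.6, -7.45)


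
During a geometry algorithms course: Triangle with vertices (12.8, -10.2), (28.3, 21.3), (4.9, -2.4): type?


Side lengths squared: AB^2=1232.5, BC^2=1109.25, CA^2=123.25
Sorted: [123.25, 1109.25, 1232.5]
By sides: Scalene, By angles: Right

Scalene, Right


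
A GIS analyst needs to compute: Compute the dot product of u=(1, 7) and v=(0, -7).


u . v = u_x*v_x + u_y*v_y = 1*0 + 7*(-7)
= 0 + (-49) = -49

-49


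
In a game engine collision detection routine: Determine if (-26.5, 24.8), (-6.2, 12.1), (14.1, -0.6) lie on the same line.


Cross product: ((-6.2)-(-26.5))*((-0.6)-24.8) - (12.1-24.8)*(14.1-(-26.5))
= 0

Yes, collinear


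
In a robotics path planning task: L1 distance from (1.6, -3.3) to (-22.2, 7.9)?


|1.6-(-22.2)| + |(-3.3)-7.9| = 23.8 + 11.2 = 35

35


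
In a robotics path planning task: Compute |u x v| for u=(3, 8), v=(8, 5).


|u x v| = |3*5 - 8*8|
= |15 - 64| = 49

49


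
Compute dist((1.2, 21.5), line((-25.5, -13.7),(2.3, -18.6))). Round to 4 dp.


|cross product| = 1109.39
|line direction| = sqrt(796.85) = 28.2285
Distance = 1109.39/sqrt(796.85) = 39.3003

39.3003


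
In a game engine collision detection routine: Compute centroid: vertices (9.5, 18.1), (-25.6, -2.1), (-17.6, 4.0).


Centroid = ((x_A+x_B+x_C)/3, (y_A+y_B+y_C)/3)
= ((9.5+(-25.6)+(-17.6))/3, (18.1+(-2.1)+4)/3)
= (-11.2333, 6.6667)

(-11.2333, 6.6667)


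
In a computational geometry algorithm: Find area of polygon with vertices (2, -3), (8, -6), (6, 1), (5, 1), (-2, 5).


Shoelace sum: (2*(-6) - 8*(-3)) + (8*1 - 6*(-6)) + (6*1 - 5*1) + (5*5 - (-2)*1) + ((-2)*(-3) - 2*5)
= 80
Area = |80|/2 = 40

40


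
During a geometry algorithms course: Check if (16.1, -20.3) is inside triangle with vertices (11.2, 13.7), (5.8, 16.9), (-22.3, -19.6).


Cross products: AB x AP = 167.92, BC x BP = 1421.27, CA x CP = -1302.17
All same sign? no

No, outside


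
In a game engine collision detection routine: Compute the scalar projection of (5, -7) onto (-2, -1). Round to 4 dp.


u.v = -3, |v| = sqrt(5) = 2.2361
Scalar projection = u.v / |v| = -3 / sqrt(5) = -1.3416

-1.3416


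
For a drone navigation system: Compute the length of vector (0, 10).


|u| = sqrt(0^2 + 10^2) = sqrt(100) = 10

10


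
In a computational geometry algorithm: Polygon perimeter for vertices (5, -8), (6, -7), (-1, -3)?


Sides: (5, -8)->(6, -7): sqrt(2) = 1.414214, (6, -7)->(-1, -3): sqrt(65) = 8.062258, (-1, -3)->(5, -8): sqrt(61) = 7.81025
Sum = 17.286722
Perimeter = 17.2867

17.2867


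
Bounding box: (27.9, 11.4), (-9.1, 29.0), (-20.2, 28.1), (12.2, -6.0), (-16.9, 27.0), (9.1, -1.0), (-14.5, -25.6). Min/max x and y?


x range: [-20.2, 27.9]
y range: [-25.6, 29]
Bounding box: (-20.2,-25.6) to (27.9,29)

(-20.2,-25.6) to (27.9,29)


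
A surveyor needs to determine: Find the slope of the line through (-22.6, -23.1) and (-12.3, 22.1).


slope = (y2-y1)/(x2-x1) = (22.1-(-23.1))/((-12.3)-(-22.6)) = 45.2/10.3 = 4.3883

4.3883


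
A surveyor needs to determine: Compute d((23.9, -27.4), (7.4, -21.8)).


dx=-16.5, dy=5.6
d^2 = (-16.5)^2 + 5.6^2 = 303.61
d = sqrt(303.61) = 17.4244

17.4244


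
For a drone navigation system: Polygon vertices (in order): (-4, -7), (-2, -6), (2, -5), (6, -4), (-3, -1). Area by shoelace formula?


Shoelace sum: ((-4)*(-6) - (-2)*(-7)) + ((-2)*(-5) - 2*(-6)) + (2*(-4) - 6*(-5)) + (6*(-1) - (-3)*(-4)) + ((-3)*(-7) - (-4)*(-1))
= 53
Area = |53|/2 = 26.5

26.5


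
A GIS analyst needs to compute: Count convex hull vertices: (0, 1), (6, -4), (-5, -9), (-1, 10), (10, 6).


Convex hull vertices (CCW): (-5, -9), (6, -4), (10, 6), (-1, 10)
Count = 4

4


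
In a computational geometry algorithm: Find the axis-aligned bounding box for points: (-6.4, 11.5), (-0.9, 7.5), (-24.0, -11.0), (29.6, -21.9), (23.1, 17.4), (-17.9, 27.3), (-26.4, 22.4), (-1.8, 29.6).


x range: [-26.4, 29.6]
y range: [-21.9, 29.6]
Bounding box: (-26.4,-21.9) to (29.6,29.6)

(-26.4,-21.9) to (29.6,29.6)


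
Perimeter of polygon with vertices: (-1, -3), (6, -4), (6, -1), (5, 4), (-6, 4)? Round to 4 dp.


Sides: (-1, -3)->(6, -4): sqrt(50) = 7.071068, (6, -4)->(6, -1): sqrt(9) = 3, (6, -1)->(5, 4): sqrt(26) = 5.09902, (5, 4)->(-6, 4): sqrt(121) = 11, (-6, 4)->(-1, -3): sqrt(74) = 8.602325
Sum = 34.772413
Perimeter = 34.7724

34.7724


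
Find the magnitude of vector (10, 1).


|u| = sqrt(10^2 + 1^2) = sqrt(101) = 10.0499

10.0499


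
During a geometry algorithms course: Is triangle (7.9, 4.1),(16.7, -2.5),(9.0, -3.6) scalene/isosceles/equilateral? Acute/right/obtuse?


Side lengths squared: AB^2=121, BC^2=60.5, CA^2=60.5
Sorted: [60.5, 60.5, 121]
By sides: Isosceles, By angles: Right

Isosceles, Right


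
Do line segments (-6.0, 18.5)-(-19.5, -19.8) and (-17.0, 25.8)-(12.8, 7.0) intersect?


Cross products: d1=-10.74, d2=-1405.88, d3=-519.85, d4=875.29
d1*d2 < 0 and d3*d4 < 0? no

No, they don't intersect


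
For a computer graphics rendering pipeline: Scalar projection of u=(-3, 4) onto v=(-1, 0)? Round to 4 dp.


u.v = 3, |v| = sqrt(1) = 1
Scalar projection = u.v / |v| = 3 / sqrt(1) = 3

3


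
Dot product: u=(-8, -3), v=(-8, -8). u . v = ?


u . v = u_x*v_x + u_y*v_y = (-8)*(-8) + (-3)*(-8)
= 64 + 24 = 88

88


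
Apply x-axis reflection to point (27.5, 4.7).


Reflection over x-axis: (x,y) -> (x,-y)
(27.5, 4.7) -> (27.5, -4.7)

(27.5, -4.7)


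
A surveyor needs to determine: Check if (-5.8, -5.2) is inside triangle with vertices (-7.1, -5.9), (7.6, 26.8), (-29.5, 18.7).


Cross products: AB x AP = -32.22, BC x BP = 1078.66, CA x CP = 47.66
All same sign? no

No, outside


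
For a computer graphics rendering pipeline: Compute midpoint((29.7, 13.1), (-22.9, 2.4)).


M = ((29.7+(-22.9))/2, (13.1+2.4)/2)
= (3.4, 7.75)

(3.4, 7.75)


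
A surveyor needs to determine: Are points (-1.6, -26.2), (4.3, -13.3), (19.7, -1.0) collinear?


Cross product: (4.3-(-1.6))*((-1)-(-26.2)) - ((-13.3)-(-26.2))*(19.7-(-1.6))
= -126.09

No, not collinear


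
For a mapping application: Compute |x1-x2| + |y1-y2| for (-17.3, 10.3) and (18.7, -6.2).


|(-17.3)-18.7| + |10.3-(-6.2)| = 36 + 16.5 = 52.5

52.5


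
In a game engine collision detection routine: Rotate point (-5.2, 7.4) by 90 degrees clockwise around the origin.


90° CW: (x,y) -> (y, -x)
(-5.2,7.4) -> (7.4, 5.2)

(7.4, 5.2)


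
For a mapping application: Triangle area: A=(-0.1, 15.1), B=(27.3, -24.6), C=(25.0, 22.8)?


Area = |x_A(y_B-y_C) + x_B(y_C-y_A) + x_C(y_A-y_B)|/2
= |4.74 + 210.21 + 992.5|/2
= 1207.45/2 = 603.725

603.725


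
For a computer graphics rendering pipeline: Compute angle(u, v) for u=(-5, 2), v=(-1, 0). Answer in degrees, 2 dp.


u.v = 5, |u| = sqrt(29) = 5.3852, |v| = sqrt(1) = 1
cos(theta) = u.v/(|u||v|) = 5/sqrt(29) = 0.928477
theta = acos(0.928477) = 21.8 degrees

21.8 degrees


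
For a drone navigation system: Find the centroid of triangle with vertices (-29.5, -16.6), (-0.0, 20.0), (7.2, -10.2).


Centroid = ((x_A+x_B+x_C)/3, (y_A+y_B+y_C)/3)
= (((-29.5)+0+7.2)/3, ((-16.6)+20+(-10.2))/3)
= (-7.4333, -2.2667)

(-7.4333, -2.2667)


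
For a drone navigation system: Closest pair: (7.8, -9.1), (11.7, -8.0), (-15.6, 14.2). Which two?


d(P0,P1) = 4.0522, d(P0,P2) = 33.022, d(P1,P2) = 35.1871
Closest: P0 and P1

Closest pair: (7.8, -9.1) and (11.7, -8.0), distance = 4.0522


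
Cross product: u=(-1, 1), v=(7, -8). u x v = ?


u x v = u_x*v_y - u_y*v_x = (-1)*(-8) - 1*7
= 8 - 7 = 1

1


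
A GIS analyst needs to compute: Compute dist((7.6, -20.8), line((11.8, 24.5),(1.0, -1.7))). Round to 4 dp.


|cross product| = 379.2
|line direction| = sqrt(803.08) = 28.3387
Distance = 379.2/sqrt(803.08) = 13.381

13.381


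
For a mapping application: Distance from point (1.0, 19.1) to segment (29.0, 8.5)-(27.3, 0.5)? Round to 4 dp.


Project P onto AB: t = 0 (clamped to [0,1])
Closest point on segment: (29, 8.5)
Distance: 29.9393

29.9393


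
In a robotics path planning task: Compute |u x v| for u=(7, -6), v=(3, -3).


|u x v| = |7*(-3) - (-6)*3|
= |(-21) - (-18)| = 3

3


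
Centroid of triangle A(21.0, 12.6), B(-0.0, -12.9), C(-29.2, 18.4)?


Centroid = ((x_A+x_B+x_C)/3, (y_A+y_B+y_C)/3)
= ((21+0+(-29.2))/3, (12.6+(-12.9)+18.4)/3)
= (-2.7333, 6.0333)

(-2.7333, 6.0333)


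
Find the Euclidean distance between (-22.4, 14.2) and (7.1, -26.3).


dx=29.5, dy=-40.5
d^2 = 29.5^2 + (-40.5)^2 = 2510.5
d = sqrt(2510.5) = 50.1049

50.1049


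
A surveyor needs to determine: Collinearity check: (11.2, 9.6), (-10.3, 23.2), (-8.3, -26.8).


Cross product: ((-10.3)-11.2)*((-26.8)-9.6) - (23.2-9.6)*((-8.3)-11.2)
= 1047.8

No, not collinear


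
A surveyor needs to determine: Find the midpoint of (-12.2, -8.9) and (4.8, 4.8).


M = (((-12.2)+4.8)/2, ((-8.9)+4.8)/2)
= (-3.7, -2.05)

(-3.7, -2.05)


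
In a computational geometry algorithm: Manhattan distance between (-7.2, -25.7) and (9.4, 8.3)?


|(-7.2)-9.4| + |(-25.7)-8.3| = 16.6 + 34 = 50.6

50.6


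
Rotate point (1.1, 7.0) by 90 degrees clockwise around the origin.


90° CW: (x,y) -> (y, -x)
(1.1,7) -> (7, -1.1)

(7, -1.1)


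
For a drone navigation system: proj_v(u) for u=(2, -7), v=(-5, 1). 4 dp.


u.v = -17, |v| = sqrt(26) = 5.099
Scalar projection = u.v / |v| = -17 / sqrt(26) = -3.334

-3.334


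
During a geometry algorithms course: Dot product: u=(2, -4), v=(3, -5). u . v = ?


u . v = u_x*v_x + u_y*v_y = 2*3 + (-4)*(-5)
= 6 + 20 = 26

26


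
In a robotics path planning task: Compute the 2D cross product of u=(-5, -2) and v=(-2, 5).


u x v = u_x*v_y - u_y*v_x = (-5)*5 - (-2)*(-2)
= (-25) - 4 = -29

-29


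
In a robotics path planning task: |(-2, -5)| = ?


|u| = sqrt((-2)^2 + (-5)^2) = sqrt(29) = 5.3852

5.3852


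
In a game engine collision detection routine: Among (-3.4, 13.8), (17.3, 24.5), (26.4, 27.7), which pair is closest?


d(P0,P1) = 23.3019, d(P0,P2) = 32.8824, d(P1,P2) = 9.6462
Closest: P1 and P2

Closest pair: (17.3, 24.5) and (26.4, 27.7), distance = 9.6462


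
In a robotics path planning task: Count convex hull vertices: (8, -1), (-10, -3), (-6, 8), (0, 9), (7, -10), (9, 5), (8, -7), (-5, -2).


Convex hull vertices (CCW): (-10, -3), (7, -10), (8, -7), (9, 5), (0, 9), (-6, 8)
Count = 6

6


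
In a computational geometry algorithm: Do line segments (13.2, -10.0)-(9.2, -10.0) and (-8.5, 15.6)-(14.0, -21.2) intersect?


Cross products: d1=222.56, d2=75.36, d3=-102.4, d4=44.8
d1*d2 < 0 and d3*d4 < 0? no

No, they don't intersect


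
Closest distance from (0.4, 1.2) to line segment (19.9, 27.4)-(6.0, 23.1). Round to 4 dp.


Project P onto AB: t = 1 (clamped to [0,1])
Closest point on segment: (6, 23.1)
Distance: 22.6046

22.6046


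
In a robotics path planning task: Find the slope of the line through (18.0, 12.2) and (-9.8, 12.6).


slope = (y2-y1)/(x2-x1) = (12.6-12.2)/((-9.8)-18) = 0.4/(-27.8) = -0.0144

-0.0144


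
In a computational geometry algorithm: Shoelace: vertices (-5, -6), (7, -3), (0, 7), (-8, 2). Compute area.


Shoelace sum: ((-5)*(-3) - 7*(-6)) + (7*7 - 0*(-3)) + (0*2 - (-8)*7) + ((-8)*(-6) - (-5)*2)
= 220
Area = |220|/2 = 110

110


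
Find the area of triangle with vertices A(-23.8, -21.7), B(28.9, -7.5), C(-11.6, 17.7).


Area = |x_A(y_B-y_C) + x_B(y_C-y_A) + x_C(y_A-y_B)|/2
= |599.76 + 1138.66 + 164.72|/2
= 1903.14/2 = 951.57

951.57


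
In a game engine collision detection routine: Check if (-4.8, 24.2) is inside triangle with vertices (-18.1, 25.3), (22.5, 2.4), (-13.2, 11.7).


Cross products: AB x AP = 259.91, BC x BP = -524.37, CA x CP = -175.49
All same sign? no

No, outside


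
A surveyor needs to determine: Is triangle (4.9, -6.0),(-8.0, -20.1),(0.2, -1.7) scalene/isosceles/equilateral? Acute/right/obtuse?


Side lengths squared: AB^2=365.22, BC^2=405.8, CA^2=40.58
Sorted: [40.58, 365.22, 405.8]
By sides: Scalene, By angles: Right

Scalene, Right


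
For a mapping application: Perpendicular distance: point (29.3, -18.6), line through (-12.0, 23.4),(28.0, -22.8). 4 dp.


|cross product| = 228.06
|line direction| = sqrt(3734.44) = 61.1101
Distance = 228.06/sqrt(3734.44) = 3.732

3.732


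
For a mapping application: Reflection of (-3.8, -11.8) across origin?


Reflection over origin: (x,y) -> (-x,-y)
(-3.8, -11.8) -> (3.8, 11.8)

(3.8, 11.8)


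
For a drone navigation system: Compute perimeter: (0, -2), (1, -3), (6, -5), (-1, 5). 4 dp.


Sides: (0, -2)->(1, -3): sqrt(2) = 1.414214, (1, -3)->(6, -5): sqrt(29) = 5.385165, (6, -5)->(-1, 5): sqrt(149) = 12.206556, (-1, 5)->(0, -2): sqrt(50) = 7.071068
Sum = 26.077003
Perimeter = 26.077

26.077


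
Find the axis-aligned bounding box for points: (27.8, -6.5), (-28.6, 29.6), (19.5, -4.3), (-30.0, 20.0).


x range: [-30, 27.8]
y range: [-6.5, 29.6]
Bounding box: (-30,-6.5) to (27.8,29.6)

(-30,-6.5) to (27.8,29.6)


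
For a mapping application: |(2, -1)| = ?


|u| = sqrt(2^2 + (-1)^2) = sqrt(5) = 2.2361

2.2361


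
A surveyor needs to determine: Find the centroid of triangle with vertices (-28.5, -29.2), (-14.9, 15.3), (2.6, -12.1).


Centroid = ((x_A+x_B+x_C)/3, (y_A+y_B+y_C)/3)
= (((-28.5)+(-14.9)+2.6)/3, ((-29.2)+15.3+(-12.1))/3)
= (-13.6, -8.6667)

(-13.6, -8.6667)


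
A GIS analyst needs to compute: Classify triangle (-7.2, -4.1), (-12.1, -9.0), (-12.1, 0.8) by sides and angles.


Side lengths squared: AB^2=48.02, BC^2=96.04, CA^2=48.02
Sorted: [48.02, 48.02, 96.04]
By sides: Isosceles, By angles: Right

Isosceles, Right


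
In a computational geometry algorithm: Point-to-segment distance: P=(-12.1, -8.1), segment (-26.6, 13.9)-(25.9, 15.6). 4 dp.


Project P onto AB: t = 0.2623 (clamped to [0,1])
Closest point on segment: (-12.8268, 14.346)
Distance: 22.4578

22.4578


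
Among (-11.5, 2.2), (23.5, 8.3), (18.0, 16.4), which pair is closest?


d(P0,P1) = 35.5276, d(P0,P2) = 32.7397, d(P1,P2) = 9.7908
Closest: P1 and P2

Closest pair: (23.5, 8.3) and (18.0, 16.4), distance = 9.7908


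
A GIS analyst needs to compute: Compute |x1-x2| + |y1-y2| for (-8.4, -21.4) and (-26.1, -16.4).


|(-8.4)-(-26.1)| + |(-21.4)-(-16.4)| = 17.7 + 5 = 22.7

22.7


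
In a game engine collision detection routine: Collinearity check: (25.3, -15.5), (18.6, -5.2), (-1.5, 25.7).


Cross product: (18.6-25.3)*(25.7-(-15.5)) - ((-5.2)-(-15.5))*((-1.5)-25.3)
= 0

Yes, collinear


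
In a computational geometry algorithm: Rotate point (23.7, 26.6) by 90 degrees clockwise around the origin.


90° CW: (x,y) -> (y, -x)
(23.7,26.6) -> (26.6, -23.7)

(26.6, -23.7)


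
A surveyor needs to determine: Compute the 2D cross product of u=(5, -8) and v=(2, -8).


u x v = u_x*v_y - u_y*v_x = 5*(-8) - (-8)*2
= (-40) - (-16) = -24

-24


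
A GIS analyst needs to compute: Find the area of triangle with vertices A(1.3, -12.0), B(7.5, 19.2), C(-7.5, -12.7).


Area = |x_A(y_B-y_C) + x_B(y_C-y_A) + x_C(y_A-y_B)|/2
= |41.47 + (-5.25) + 234|/2
= 270.22/2 = 135.11

135.11


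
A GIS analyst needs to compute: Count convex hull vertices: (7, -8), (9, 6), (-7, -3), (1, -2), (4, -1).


Convex hull vertices (CCW): (-7, -3), (7, -8), (9, 6)
Count = 3

3


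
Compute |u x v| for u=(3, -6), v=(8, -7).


|u x v| = |3*(-7) - (-6)*8|
= |(-21) - (-48)| = 27

27


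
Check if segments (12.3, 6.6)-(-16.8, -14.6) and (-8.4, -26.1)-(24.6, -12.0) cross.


Cross products: d1=787.23, d2=497.94, d3=512.73, d4=802.02
d1*d2 < 0 and d3*d4 < 0? no

No, they don't intersect


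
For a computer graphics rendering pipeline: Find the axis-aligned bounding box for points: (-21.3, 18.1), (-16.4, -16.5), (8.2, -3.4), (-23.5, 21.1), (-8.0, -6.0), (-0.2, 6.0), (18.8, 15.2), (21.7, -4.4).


x range: [-23.5, 21.7]
y range: [-16.5, 21.1]
Bounding box: (-23.5,-16.5) to (21.7,21.1)

(-23.5,-16.5) to (21.7,21.1)


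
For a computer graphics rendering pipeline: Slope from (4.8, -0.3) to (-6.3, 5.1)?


slope = (y2-y1)/(x2-x1) = (5.1-(-0.3))/((-6.3)-4.8) = 5.4/(-11.1) = -0.4865

-0.4865


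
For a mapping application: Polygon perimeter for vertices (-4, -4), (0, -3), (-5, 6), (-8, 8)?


Sides: (-4, -4)->(0, -3): sqrt(17) = 4.123106, (0, -3)->(-5, 6): sqrt(106) = 10.29563, (-5, 6)->(-8, 8): sqrt(13) = 3.605551, (-8, 8)->(-4, -4): sqrt(160) = 12.649111
Sum = 30.673398
Perimeter = 30.6734

30.6734


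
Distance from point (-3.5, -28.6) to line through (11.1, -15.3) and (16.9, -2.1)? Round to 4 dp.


|cross product| = 115.58
|line direction| = sqrt(207.88) = 14.418
Distance = 115.58/sqrt(207.88) = 8.0163

8.0163


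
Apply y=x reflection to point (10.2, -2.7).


Reflection over y=x: (x,y) -> (y,x)
(10.2, -2.7) -> (-2.7, 10.2)

(-2.7, 10.2)


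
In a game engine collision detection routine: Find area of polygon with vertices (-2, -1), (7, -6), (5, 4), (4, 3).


Shoelace sum: ((-2)*(-6) - 7*(-1)) + (7*4 - 5*(-6)) + (5*3 - 4*4) + (4*(-1) - (-2)*3)
= 78
Area = |78|/2 = 39

39


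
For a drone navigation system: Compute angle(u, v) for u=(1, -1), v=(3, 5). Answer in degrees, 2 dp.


u.v = -2, |u| = sqrt(2) = 1.4142, |v| = sqrt(34) = 5.831
cos(theta) = u.v/(|u||v|) = -2/sqrt(68) = -0.242536
theta = acos(-0.242536) = 104.04 degrees

104.04 degrees


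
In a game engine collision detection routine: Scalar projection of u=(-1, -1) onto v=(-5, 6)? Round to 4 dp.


u.v = -1, |v| = sqrt(61) = 7.8102
Scalar projection = u.v / |v| = -1 / sqrt(61) = -0.128

-0.128


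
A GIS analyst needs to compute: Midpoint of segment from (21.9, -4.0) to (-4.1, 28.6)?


M = ((21.9+(-4.1))/2, ((-4)+28.6)/2)
= (8.9, 12.3)

(8.9, 12.3)


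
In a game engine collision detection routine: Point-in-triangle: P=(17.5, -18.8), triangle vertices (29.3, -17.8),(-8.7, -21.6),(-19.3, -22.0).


Cross products: AB x AP = -6.84, BC x BP = -19.2, CA x CP = 0.96
All same sign? no

No, outside


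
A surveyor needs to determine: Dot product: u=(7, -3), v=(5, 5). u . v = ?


u . v = u_x*v_x + u_y*v_y = 7*5 + (-3)*5
= 35 + (-15) = 20

20


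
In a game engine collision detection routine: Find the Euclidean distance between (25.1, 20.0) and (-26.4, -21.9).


dx=-51.5, dy=-41.9
d^2 = (-51.5)^2 + (-41.9)^2 = 4407.86
d = sqrt(4407.86) = 66.3917

66.3917


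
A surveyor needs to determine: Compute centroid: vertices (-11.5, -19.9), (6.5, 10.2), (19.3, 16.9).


Centroid = ((x_A+x_B+x_C)/3, (y_A+y_B+y_C)/3)
= (((-11.5)+6.5+19.3)/3, ((-19.9)+10.2+16.9)/3)
= (4.7667, 2.4)

(4.7667, 2.4)


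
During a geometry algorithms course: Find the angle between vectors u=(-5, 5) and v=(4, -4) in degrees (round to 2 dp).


u.v = -40, |u| = sqrt(50) = 7.0711, |v| = sqrt(32) = 5.6569
cos(theta) = u.v/(|u||v|) = -40/sqrt(1600) = -1
theta = acos(-1) = 180 degrees

180 degrees


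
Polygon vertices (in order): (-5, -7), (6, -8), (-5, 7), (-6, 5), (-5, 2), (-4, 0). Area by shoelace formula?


Shoelace sum: ((-5)*(-8) - 6*(-7)) + (6*7 - (-5)*(-8)) + ((-5)*5 - (-6)*7) + ((-6)*2 - (-5)*5) + ((-5)*0 - (-4)*2) + ((-4)*(-7) - (-5)*0)
= 150
Area = |150|/2 = 75

75


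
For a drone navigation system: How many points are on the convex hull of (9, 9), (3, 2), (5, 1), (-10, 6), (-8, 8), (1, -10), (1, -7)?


Convex hull vertices (CCW): (-10, 6), (1, -10), (9, 9), (-8, 8)
Count = 4

4


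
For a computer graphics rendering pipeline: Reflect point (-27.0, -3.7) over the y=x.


Reflection over y=x: (x,y) -> (y,x)
(-27, -3.7) -> (-3.7, -27)

(-3.7, -27)


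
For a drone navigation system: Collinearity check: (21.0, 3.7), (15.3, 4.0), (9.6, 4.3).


Cross product: (15.3-21)*(4.3-3.7) - (4-3.7)*(9.6-21)
= 0

Yes, collinear


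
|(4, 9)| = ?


|u| = sqrt(4^2 + 9^2) = sqrt(97) = 9.8489

9.8489


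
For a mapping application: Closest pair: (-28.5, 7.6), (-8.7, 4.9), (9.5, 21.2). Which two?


d(P0,P1) = 19.9832, d(P0,P2) = 40.3604, d(P1,P2) = 24.4322
Closest: P0 and P1

Closest pair: (-28.5, 7.6) and (-8.7, 4.9), distance = 19.9832


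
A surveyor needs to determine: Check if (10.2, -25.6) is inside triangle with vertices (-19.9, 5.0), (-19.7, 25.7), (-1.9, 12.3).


Cross products: AB x AP = -629.19, BC x BP = -512.48, CA x CP = 770.53
All same sign? no

No, outside


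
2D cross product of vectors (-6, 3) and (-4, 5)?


u x v = u_x*v_y - u_y*v_x = (-6)*5 - 3*(-4)
= (-30) - (-12) = -18

-18


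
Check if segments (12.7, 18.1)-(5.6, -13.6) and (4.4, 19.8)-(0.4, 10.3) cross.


Cross products: d1=85.65, d2=145, d3=-275.18, d4=-334.53
d1*d2 < 0 and d3*d4 < 0? no

No, they don't intersect


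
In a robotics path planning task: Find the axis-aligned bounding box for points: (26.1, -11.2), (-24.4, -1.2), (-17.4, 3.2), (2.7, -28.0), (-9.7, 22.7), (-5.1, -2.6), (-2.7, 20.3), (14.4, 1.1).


x range: [-24.4, 26.1]
y range: [-28, 22.7]
Bounding box: (-24.4,-28) to (26.1,22.7)

(-24.4,-28) to (26.1,22.7)


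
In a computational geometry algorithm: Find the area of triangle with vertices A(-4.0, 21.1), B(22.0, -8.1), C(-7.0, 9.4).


Area = |x_A(y_B-y_C) + x_B(y_C-y_A) + x_C(y_A-y_B)|/2
= |70 + (-257.4) + (-204.4)|/2
= 391.8/2 = 195.9

195.9


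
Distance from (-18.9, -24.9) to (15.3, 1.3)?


dx=34.2, dy=26.2
d^2 = 34.2^2 + 26.2^2 = 1856.08
d = sqrt(1856.08) = 43.0822

43.0822


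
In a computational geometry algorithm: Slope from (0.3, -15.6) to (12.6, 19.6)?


slope = (y2-y1)/(x2-x1) = (19.6-(-15.6))/(12.6-0.3) = 35.2/12.3 = 2.8618

2.8618


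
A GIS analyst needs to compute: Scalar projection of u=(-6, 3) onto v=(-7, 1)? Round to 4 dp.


u.v = 45, |v| = sqrt(50) = 7.0711
Scalar projection = u.v / |v| = 45 / sqrt(50) = 6.364

6.364


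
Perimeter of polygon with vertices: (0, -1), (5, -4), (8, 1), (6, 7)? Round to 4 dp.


Sides: (0, -1)->(5, -4): sqrt(34) = 5.830952, (5, -4)->(8, 1): sqrt(34) = 5.830952, (8, 1)->(6, 7): sqrt(40) = 6.324555, (6, 7)->(0, -1): sqrt(100) = 10
Sum = 27.986459
Perimeter = 27.9865

27.9865


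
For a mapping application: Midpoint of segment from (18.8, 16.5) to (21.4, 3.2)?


M = ((18.8+21.4)/2, (16.5+3.2)/2)
= (20.1, 9.85)

(20.1, 9.85)


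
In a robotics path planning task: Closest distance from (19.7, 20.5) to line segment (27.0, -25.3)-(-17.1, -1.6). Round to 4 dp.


Project P onto AB: t = 0.5615 (clamped to [0,1])
Closest point on segment: (2.238, -11.9925)
Distance: 36.8875

36.8875


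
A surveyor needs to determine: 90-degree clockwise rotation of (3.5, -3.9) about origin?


90° CW: (x,y) -> (y, -x)
(3.5,-3.9) -> (-3.9, -3.5)

(-3.9, -3.5)


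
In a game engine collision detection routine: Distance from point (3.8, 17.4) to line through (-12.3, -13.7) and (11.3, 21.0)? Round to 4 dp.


|cross product| = 175.29
|line direction| = sqrt(1761.05) = 41.9649
Distance = 175.29/sqrt(1761.05) = 4.1771

4.1771


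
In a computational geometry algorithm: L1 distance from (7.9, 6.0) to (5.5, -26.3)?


|7.9-5.5| + |6-(-26.3)| = 2.4 + 32.3 = 34.7

34.7


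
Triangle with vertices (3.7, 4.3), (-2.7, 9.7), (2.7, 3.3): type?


Side lengths squared: AB^2=70.12, BC^2=70.12, CA^2=2
Sorted: [2, 70.12, 70.12]
By sides: Isosceles, By angles: Acute

Isosceles, Acute


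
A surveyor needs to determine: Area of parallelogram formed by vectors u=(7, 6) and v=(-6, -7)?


|u x v| = |7*(-7) - 6*(-6)|
= |(-49) - (-36)| = 13

13


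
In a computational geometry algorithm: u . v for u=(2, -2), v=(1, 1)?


u . v = u_x*v_x + u_y*v_y = 2*1 + (-2)*1
= 2 + (-2) = 0

0


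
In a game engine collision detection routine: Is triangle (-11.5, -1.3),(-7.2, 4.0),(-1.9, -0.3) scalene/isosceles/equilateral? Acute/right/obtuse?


Side lengths squared: AB^2=46.58, BC^2=46.58, CA^2=93.16
Sorted: [46.58, 46.58, 93.16]
By sides: Isosceles, By angles: Right

Isosceles, Right


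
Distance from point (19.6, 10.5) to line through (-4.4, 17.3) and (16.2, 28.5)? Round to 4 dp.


|cross product| = 408.88
|line direction| = sqrt(549.8) = 23.4478
Distance = 408.88/sqrt(549.8) = 17.4379

17.4379


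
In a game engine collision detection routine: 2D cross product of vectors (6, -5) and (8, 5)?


u x v = u_x*v_y - u_y*v_x = 6*5 - (-5)*8
= 30 - (-40) = 70

70


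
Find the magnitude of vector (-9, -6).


|u| = sqrt((-9)^2 + (-6)^2) = sqrt(117) = 10.8167

10.8167


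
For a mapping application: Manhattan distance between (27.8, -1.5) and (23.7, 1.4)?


|27.8-23.7| + |(-1.5)-1.4| = 4.1 + 2.9 = 7

7


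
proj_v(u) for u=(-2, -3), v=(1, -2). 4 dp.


u.v = 4, |v| = sqrt(5) = 2.2361
Scalar projection = u.v / |v| = 4 / sqrt(5) = 1.7889

1.7889


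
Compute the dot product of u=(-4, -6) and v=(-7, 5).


u . v = u_x*v_x + u_y*v_y = (-4)*(-7) + (-6)*5
= 28 + (-30) = -2

-2


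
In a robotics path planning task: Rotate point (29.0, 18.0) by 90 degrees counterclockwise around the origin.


90° CCW: (x,y) -> (-y, x)
(29,18) -> (-18, 29)

(-18, 29)


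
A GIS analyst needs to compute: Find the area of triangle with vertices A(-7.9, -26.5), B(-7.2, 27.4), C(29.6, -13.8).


Area = |x_A(y_B-y_C) + x_B(y_C-y_A) + x_C(y_A-y_B)|/2
= |(-325.48) + (-91.44) + (-1595.44)|/2
= 2012.36/2 = 1006.18

1006.18


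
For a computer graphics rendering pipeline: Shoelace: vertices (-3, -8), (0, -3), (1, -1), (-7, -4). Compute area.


Shoelace sum: ((-3)*(-3) - 0*(-8)) + (0*(-1) - 1*(-3)) + (1*(-4) - (-7)*(-1)) + ((-7)*(-8) - (-3)*(-4))
= 45
Area = |45|/2 = 22.5

22.5


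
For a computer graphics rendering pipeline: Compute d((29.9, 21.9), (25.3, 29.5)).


dx=-4.6, dy=7.6
d^2 = (-4.6)^2 + 7.6^2 = 78.92
d = sqrt(78.92) = 8.8837

8.8837


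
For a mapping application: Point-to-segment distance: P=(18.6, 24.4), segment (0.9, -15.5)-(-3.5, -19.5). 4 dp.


Project P onto AB: t = 0 (clamped to [0,1])
Closest point on segment: (0.9, -15.5)
Distance: 43.6497

43.6497


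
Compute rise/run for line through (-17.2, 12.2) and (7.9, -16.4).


slope = (y2-y1)/(x2-x1) = ((-16.4)-12.2)/(7.9-(-17.2)) = (-28.6)/25.1 = -1.1394

-1.1394


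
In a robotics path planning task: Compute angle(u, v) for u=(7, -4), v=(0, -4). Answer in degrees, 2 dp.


u.v = 16, |u| = sqrt(65) = 8.0623, |v| = sqrt(16) = 4
cos(theta) = u.v/(|u||v|) = 16/sqrt(1040) = 0.496139
theta = acos(0.496139) = 60.26 degrees

60.26 degrees


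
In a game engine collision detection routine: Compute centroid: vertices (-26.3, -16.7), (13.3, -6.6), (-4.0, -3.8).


Centroid = ((x_A+x_B+x_C)/3, (y_A+y_B+y_C)/3)
= (((-26.3)+13.3+(-4))/3, ((-16.7)+(-6.6)+(-3.8))/3)
= (-5.6667, -9.0333)

(-5.6667, -9.0333)


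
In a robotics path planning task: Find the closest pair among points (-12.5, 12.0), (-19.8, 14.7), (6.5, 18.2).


d(P0,P1) = 7.7833, d(P0,P2) = 19.986, d(P1,P2) = 26.5319
Closest: P0 and P1

Closest pair: (-12.5, 12.0) and (-19.8, 14.7), distance = 7.7833


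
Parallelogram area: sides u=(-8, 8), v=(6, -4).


|u x v| = |(-8)*(-4) - 8*6|
= |32 - 48| = 16

16


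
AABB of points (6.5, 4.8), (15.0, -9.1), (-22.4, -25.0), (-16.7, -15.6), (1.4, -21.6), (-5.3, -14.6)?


x range: [-22.4, 15]
y range: [-25, 4.8]
Bounding box: (-22.4,-25) to (15,4.8)

(-22.4,-25) to (15,4.8)


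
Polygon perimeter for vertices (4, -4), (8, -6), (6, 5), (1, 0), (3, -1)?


Sides: (4, -4)->(8, -6): sqrt(20) = 4.472136, (8, -6)->(6, 5): sqrt(125) = 11.18034, (6, 5)->(1, 0): sqrt(50) = 7.071068, (1, 0)->(3, -1): sqrt(5) = 2.236068, (3, -1)->(4, -4): sqrt(10) = 3.162278
Sum = 28.12189
Perimeter = 28.1219

28.1219


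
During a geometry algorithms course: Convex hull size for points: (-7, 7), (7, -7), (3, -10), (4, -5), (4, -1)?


Convex hull vertices (CCW): (-7, 7), (3, -10), (7, -7), (4, -1)
Count = 4

4


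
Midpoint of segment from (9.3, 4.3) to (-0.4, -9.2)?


M = ((9.3+(-0.4))/2, (4.3+(-9.2))/2)
= (4.45, -2.45)

(4.45, -2.45)


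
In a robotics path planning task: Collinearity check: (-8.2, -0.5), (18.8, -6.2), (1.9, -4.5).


Cross product: (18.8-(-8.2))*((-4.5)-(-0.5)) - ((-6.2)-(-0.5))*(1.9-(-8.2))
= -50.43

No, not collinear


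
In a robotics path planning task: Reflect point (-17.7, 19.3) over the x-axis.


Reflection over x-axis: (x,y) -> (x,-y)
(-17.7, 19.3) -> (-17.7, -19.3)

(-17.7, -19.3)


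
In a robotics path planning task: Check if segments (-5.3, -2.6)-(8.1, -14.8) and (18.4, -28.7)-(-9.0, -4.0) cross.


Cross products: d1=-129.75, d2=-126.45, d3=-60.6, d4=-63.9
d1*d2 < 0 and d3*d4 < 0? no

No, they don't intersect


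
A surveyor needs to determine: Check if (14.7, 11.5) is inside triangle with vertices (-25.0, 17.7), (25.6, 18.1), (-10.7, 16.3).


Cross products: AB x AP = -329.6, BC x BP = 219.96, CA x CP = 33.08
All same sign? no

No, outside


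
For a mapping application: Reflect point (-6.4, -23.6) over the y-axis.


Reflection over y-axis: (x,y) -> (-x,y)
(-6.4, -23.6) -> (6.4, -23.6)

(6.4, -23.6)


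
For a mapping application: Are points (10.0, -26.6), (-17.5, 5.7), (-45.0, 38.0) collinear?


Cross product: ((-17.5)-10)*(38-(-26.6)) - (5.7-(-26.6))*((-45)-10)
= 0

Yes, collinear


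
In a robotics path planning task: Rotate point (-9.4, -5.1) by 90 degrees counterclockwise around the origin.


90° CCW: (x,y) -> (-y, x)
(-9.4,-5.1) -> (5.1, -9.4)

(5.1, -9.4)


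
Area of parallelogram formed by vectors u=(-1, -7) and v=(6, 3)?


|u x v| = |(-1)*3 - (-7)*6|
= |(-3) - (-42)| = 39

39


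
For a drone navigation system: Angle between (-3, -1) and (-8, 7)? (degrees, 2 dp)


u.v = 17, |u| = sqrt(10) = 3.1623, |v| = sqrt(113) = 10.6301
cos(theta) = u.v/(|u||v|) = 17/sqrt(1130) = 0.505719
theta = acos(0.505719) = 59.62 degrees

59.62 degrees


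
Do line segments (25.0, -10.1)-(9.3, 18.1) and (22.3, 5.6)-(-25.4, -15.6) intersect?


Cross products: d1=806.13, d2=-871.85, d3=-170.35, d4=1507.63
d1*d2 < 0 and d3*d4 < 0? yes

Yes, they intersect


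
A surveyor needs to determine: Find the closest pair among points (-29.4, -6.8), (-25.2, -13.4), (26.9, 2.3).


d(P0,P1) = 7.823, d(P0,P2) = 57.0307, d(P1,P2) = 54.4142
Closest: P0 and P1

Closest pair: (-29.4, -6.8) and (-25.2, -13.4), distance = 7.823


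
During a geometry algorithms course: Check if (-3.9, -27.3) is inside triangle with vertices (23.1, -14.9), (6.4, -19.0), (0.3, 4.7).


Cross products: AB x AP = 96.38, BC x BP = 294.74, CA x CP = -811.92
All same sign? no

No, outside


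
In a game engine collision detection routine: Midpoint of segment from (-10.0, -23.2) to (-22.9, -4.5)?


M = (((-10)+(-22.9))/2, ((-23.2)+(-4.5))/2)
= (-16.45, -13.85)

(-16.45, -13.85)


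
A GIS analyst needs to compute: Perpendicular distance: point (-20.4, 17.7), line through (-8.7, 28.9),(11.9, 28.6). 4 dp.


|cross product| = 234.23
|line direction| = sqrt(424.45) = 20.6022
Distance = 234.23/sqrt(424.45) = 11.3692

11.3692


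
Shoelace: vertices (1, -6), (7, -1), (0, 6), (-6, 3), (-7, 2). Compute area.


Shoelace sum: (1*(-1) - 7*(-6)) + (7*6 - 0*(-1)) + (0*3 - (-6)*6) + ((-6)*2 - (-7)*3) + ((-7)*(-6) - 1*2)
= 168
Area = |168|/2 = 84

84


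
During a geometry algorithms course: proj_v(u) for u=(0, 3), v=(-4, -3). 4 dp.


u.v = -9, |v| = sqrt(25) = 5
Scalar projection = u.v / |v| = -9 / sqrt(25) = -1.8

-1.8


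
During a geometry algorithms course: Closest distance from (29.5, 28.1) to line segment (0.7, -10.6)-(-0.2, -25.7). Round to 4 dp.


Project P onto AB: t = 0 (clamped to [0,1])
Closest point on segment: (0.7, -10.6)
Distance: 48.2403

48.2403


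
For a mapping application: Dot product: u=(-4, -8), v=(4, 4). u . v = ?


u . v = u_x*v_x + u_y*v_y = (-4)*4 + (-8)*4
= (-16) + (-32) = -48

-48


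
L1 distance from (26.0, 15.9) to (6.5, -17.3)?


|26-6.5| + |15.9-(-17.3)| = 19.5 + 33.2 = 52.7

52.7


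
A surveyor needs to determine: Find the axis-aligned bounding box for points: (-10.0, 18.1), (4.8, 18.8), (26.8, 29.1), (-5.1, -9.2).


x range: [-10, 26.8]
y range: [-9.2, 29.1]
Bounding box: (-10,-9.2) to (26.8,29.1)

(-10,-9.2) to (26.8,29.1)


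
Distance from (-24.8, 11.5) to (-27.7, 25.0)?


dx=-2.9, dy=13.5
d^2 = (-2.9)^2 + 13.5^2 = 190.66
d = sqrt(190.66) = 13.808

13.808


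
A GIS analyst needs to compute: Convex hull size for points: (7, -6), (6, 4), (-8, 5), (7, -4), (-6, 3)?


Convex hull vertices (CCW): (-8, 5), (-6, 3), (7, -6), (7, -4), (6, 4)
Count = 5

5


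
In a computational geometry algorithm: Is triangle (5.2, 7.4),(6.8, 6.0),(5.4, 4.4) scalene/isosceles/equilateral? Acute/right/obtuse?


Side lengths squared: AB^2=4.52, BC^2=4.52, CA^2=9.04
Sorted: [4.52, 4.52, 9.04]
By sides: Isosceles, By angles: Right

Isosceles, Right


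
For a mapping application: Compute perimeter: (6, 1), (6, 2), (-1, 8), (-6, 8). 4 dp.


Sides: (6, 1)->(6, 2): sqrt(1) = 1, (6, 2)->(-1, 8): sqrt(85) = 9.219544, (-1, 8)->(-6, 8): sqrt(25) = 5, (-6, 8)->(6, 1): sqrt(193) = 13.892444
Sum = 29.111988
Perimeter = 29.112

29.112


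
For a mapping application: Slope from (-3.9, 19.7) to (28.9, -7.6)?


slope = (y2-y1)/(x2-x1) = ((-7.6)-19.7)/(28.9-(-3.9)) = (-27.3)/32.8 = -0.8323

-0.8323
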